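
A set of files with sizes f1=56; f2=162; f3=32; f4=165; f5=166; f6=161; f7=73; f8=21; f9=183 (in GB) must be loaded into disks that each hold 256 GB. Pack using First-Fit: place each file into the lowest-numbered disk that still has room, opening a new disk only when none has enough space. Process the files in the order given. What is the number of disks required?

Put f1 (56 GB) in disk 1; 200 GB remain.
Put f2 (162 GB) in disk 1; 38 GB remain.
Put f3 (32 GB) in disk 1; 6 GB remain.
Put f4 (165 GB) in disk 2; 91 GB remain.
Put f5 (166 GB) in disk 3; 90 GB remain.
Put f6 (161 GB) in disk 4; 95 GB remain.
Put f7 (73 GB) in disk 2; 18 GB remain.
Put f8 (21 GB) in disk 3; 69 GB remain.
Put f9 (183 GB) in disk 5; 73 GB remain.
Final disks: [56,162,32] [165,73] [166,21] [161] [183].

5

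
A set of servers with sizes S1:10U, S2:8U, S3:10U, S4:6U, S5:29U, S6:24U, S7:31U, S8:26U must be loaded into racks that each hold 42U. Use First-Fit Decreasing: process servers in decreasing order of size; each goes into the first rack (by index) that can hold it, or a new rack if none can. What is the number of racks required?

Sorted descending: 31, 29, 26, 24, 10, 10, 8, 6.
rack 1: place 31U, 11U left
rack 2: place 29U, 13U left
rack 3: place 26U, 16U left
rack 4: place 24U, 18U left
rack 1: place 10U, 1U left
rack 2: place 10U, 3U left
rack 3: place 8U, 8U left
rack 3: place 6U, 2U left

4 racks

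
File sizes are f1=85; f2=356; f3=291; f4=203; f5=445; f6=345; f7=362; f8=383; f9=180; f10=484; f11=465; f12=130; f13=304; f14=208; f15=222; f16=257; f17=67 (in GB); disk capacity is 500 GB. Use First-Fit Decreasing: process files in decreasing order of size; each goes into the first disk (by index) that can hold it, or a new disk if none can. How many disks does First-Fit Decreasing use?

11

Sorted descending: 484, 465, 445, 383, 362, 356, 345, 304, 291, 257, 222, 208, 203, 180, 130, 85, 67.
484 GB → disk 1 (remaining 16 GB)
465 GB → disk 2 (remaining 35 GB)
445 GB → disk 3 (remaining 55 GB)
383 GB → disk 4 (remaining 117 GB)
362 GB → disk 5 (remaining 138 GB)
356 GB → disk 6 (remaining 144 GB)
345 GB → disk 7 (remaining 155 GB)
304 GB → disk 8 (remaining 196 GB)
291 GB → disk 9 (remaining 209 GB)
257 GB → disk 10 (remaining 243 GB)
222 GB → disk 10 (remaining 21 GB)
208 GB → disk 9 (remaining 1 GB)
203 GB → disk 11 (remaining 297 GB)
180 GB → disk 8 (remaining 16 GB)
130 GB → disk 5 (remaining 8 GB)
85 GB → disk 4 (remaining 32 GB)
67 GB → disk 6 (remaining 77 GB)
Final disks: [484] [465] [445] [383,85] [362,130] [356,67] [345] [304,180] [291,208] [257,222] [203].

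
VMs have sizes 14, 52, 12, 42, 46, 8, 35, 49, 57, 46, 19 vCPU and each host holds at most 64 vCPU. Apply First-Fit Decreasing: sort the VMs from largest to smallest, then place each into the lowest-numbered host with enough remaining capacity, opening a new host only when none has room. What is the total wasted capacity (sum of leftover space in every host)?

Sorted descending: 57, 52, 49, 46, 46, 42, 35, 19, 14, 12, 8.
57 vCPU → host 1 (remaining 7 vCPU)
52 vCPU → host 2 (remaining 12 vCPU)
49 vCPU → host 3 (remaining 15 vCPU)
46 vCPU → host 4 (remaining 18 vCPU)
46 vCPU → host 5 (remaining 18 vCPU)
42 vCPU → host 6 (remaining 22 vCPU)
35 vCPU → host 7 (remaining 29 vCPU)
19 vCPU → host 6 (remaining 3 vCPU)
14 vCPU → host 3 (remaining 1 vCPU)
12 vCPU → host 2 (remaining 0 vCPU)
8 vCPU → host 4 (remaining 10 vCPU)
7 hosts × 64 vCPU = 448 vCPU; used 380 vCPU; unused 68 vCPU.

68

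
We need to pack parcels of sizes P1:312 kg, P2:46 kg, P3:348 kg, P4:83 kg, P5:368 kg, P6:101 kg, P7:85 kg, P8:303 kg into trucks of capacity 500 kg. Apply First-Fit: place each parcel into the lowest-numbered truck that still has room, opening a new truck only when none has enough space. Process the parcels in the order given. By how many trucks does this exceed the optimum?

0

First-Fit: [312,46,83] [348,101] [368,85] [303] → 4 trucks.
Total size 1646 kg; any packing needs at least ⌈1646/500⌉ = 4 trucks.
So 4 is already optimal.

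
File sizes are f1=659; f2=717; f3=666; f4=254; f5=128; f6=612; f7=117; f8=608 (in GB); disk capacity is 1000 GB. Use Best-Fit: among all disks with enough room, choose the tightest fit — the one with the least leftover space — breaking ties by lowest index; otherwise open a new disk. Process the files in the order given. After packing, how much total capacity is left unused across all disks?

1239

disk 1: place f1 (659 GB), 341 GB left
disk 2: place f2 (717 GB), 283 GB left
disk 3: place f3 (666 GB), 334 GB left
disk 2: place f4 (254 GB), 29 GB left
disk 3: place f5 (128 GB), 206 GB left
disk 4: place f6 (612 GB), 388 GB left
disk 3: place f7 (117 GB), 89 GB left
disk 5: place f8 (608 GB), 392 GB left
5 disks × 1000 GB = 5000 GB; used 3761 GB; unused 1239 GB.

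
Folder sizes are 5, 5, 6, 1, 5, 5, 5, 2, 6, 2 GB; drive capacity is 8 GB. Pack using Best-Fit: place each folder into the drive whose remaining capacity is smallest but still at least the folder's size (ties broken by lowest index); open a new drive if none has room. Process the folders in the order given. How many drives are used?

7

drive 1: place 5 GB, 3 GB left
drive 2: place 5 GB, 3 GB left
drive 3: place 6 GB, 2 GB left
drive 3: place 1 GB, 1 GB left
drive 4: place 5 GB, 3 GB left
drive 5: place 5 GB, 3 GB left
drive 6: place 5 GB, 3 GB left
drive 1: place 2 GB, 1 GB left
drive 7: place 6 GB, 2 GB left
drive 7: place 2 GB, 0 GB left
Final drives: [5,2] [5] [6,1] [5] [5] [5] [6,2].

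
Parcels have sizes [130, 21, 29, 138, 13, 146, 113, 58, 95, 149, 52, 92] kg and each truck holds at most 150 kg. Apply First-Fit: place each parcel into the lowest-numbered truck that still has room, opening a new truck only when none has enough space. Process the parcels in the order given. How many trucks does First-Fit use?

8

130 kg → truck 1 (remaining 20 kg)
21 kg → truck 2 (remaining 129 kg)
29 kg → truck 2 (remaining 100 kg)
138 kg → truck 3 (remaining 12 kg)
13 kg → truck 1 (remaining 7 kg)
146 kg → truck 4 (remaining 4 kg)
113 kg → truck 5 (remaining 37 kg)
58 kg → truck 2 (remaining 42 kg)
95 kg → truck 6 (remaining 55 kg)
149 kg → truck 7 (remaining 1 kg)
52 kg → truck 6 (remaining 3 kg)
92 kg → truck 8 (remaining 58 kg)
Final trucks: [130,13] [21,29,58] [138] [146] [113] [95,52] [149] [92].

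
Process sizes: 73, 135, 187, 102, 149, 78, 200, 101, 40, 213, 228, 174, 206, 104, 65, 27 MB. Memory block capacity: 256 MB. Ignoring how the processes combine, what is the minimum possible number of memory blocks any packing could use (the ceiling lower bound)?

Total size = 73 + 135 + 187 + 102 + 149 + 78 + 200 + 101 + 40 + 213 + 228 + 174 + 206 + 104 + 65 + 27 = 2082 MB.
⌈2082 / 256⌉ = 9.

9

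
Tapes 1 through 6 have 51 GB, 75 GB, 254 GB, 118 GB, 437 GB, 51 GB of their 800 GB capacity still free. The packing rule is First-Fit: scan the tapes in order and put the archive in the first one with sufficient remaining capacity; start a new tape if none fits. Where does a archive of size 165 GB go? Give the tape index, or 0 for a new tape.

Tapes with room: tape 3 (254 GB), tape 5 (437 GB).
The first with room is tape 3.

3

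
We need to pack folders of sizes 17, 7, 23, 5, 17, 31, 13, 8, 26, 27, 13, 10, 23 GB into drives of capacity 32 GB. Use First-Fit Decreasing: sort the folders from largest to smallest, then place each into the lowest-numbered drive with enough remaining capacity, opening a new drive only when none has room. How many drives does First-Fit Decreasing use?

8 drives

Sorted descending: 31, 27, 26, 23, 23, 17, 17, 13, 13, 10, 8, 7, 5.
Put 31 GB in drive 1; 1 GB remain.
Put 27 GB in drive 2; 5 GB remain.
Put 26 GB in drive 3; 6 GB remain.
Put 23 GB in drive 4; 9 GB remain.
Put 23 GB in drive 5; 9 GB remain.
Put 17 GB in drive 6; 15 GB remain.
Put 17 GB in drive 7; 15 GB remain.
Put 13 GB in drive 6; 2 GB remain.
Put 13 GB in drive 7; 2 GB remain.
Put 10 GB in drive 8; 22 GB remain.
Put 8 GB in drive 4; 1 GB remain.
Put 7 GB in drive 5; 2 GB remain.
Put 5 GB in drive 2; 0 GB remain.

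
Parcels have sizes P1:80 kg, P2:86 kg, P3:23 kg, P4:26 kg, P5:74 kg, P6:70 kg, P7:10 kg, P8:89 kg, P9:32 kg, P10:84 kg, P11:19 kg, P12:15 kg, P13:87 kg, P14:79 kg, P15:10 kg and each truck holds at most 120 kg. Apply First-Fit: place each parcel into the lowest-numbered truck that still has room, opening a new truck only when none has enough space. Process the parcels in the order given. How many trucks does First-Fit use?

8

truck 1: place P1 (80 kg), 40 kg left
truck 2: place P2 (86 kg), 34 kg left
truck 1: place P3 (23 kg), 17 kg left
truck 2: place P4 (26 kg), 8 kg left
truck 3: place P5 (74 kg), 46 kg left
truck 4: place P6 (70 kg), 50 kg left
truck 1: place P7 (10 kg), 7 kg left
truck 5: place P8 (89 kg), 31 kg left
truck 3: place P9 (32 kg), 14 kg left
truck 6: place P10 (84 kg), 36 kg left
truck 4: place P11 (19 kg), 31 kg left
truck 4: place P12 (15 kg), 16 kg left
truck 7: place P13 (87 kg), 33 kg left
truck 8: place P14 (79 kg), 41 kg left
truck 3: place P15 (10 kg), 4 kg left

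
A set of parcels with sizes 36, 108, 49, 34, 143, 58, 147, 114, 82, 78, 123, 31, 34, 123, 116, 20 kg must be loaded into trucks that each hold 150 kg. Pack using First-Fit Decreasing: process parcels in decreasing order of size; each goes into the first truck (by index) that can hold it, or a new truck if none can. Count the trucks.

Sorted descending: 147, 143, 123, 123, 116, 114, 108, 82, 78, 58, 49, 36, 34, 34, 31, 20.
147 kg → truck 1 (remaining 3 kg)
143 kg → truck 2 (remaining 7 kg)
123 kg → truck 3 (remaining 27 kg)
123 kg → truck 4 (remaining 27 kg)
116 kg → truck 5 (remaining 34 kg)
114 kg → truck 6 (remaining 36 kg)
108 kg → truck 7 (remaining 42 kg)
82 kg → truck 8 (remaining 68 kg)
78 kg → truck 9 (remaining 72 kg)
58 kg → truck 8 (remaining 10 kg)
49 kg → truck 9 (remaining 23 kg)
36 kg → truck 6 (remaining 0 kg)
34 kg → truck 5 (remaining 0 kg)
34 kg → truck 7 (remaining 8 kg)
31 kg → truck 10 (remaining 119 kg)
20 kg → truck 3 (remaining 7 kg)

10 trucks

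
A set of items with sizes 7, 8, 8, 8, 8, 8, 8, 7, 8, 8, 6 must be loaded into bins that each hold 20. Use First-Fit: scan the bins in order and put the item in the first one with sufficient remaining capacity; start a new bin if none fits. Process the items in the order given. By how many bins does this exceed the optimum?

First-Fit: [7,8] [8,8] [8,8] [8,7] [8,8] [6] → 6 bins.
Total size 84; any packing needs at least ⌈84/20⌉ = 5 bins.
An optimal packing achieves that bound: [8,8] [8,8] [8,8] [8,8] [7,7,6] → 5 bins.
Excess: 6 − 5 = 1.

1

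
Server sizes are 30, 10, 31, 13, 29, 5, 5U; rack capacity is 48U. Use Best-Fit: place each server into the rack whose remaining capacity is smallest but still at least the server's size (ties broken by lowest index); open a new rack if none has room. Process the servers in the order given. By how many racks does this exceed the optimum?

Best-Fit: [30,10,5] [31,13] [29,5] → 3 racks.
Total size 123U; any packing needs at least ⌈123/48⌉ = 3 racks.
So 3 is already optimal.

0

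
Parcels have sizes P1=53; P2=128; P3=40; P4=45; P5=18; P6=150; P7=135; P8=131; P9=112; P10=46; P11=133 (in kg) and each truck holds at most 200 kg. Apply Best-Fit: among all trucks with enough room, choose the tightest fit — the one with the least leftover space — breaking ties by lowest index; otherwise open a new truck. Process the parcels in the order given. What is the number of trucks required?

6

Put P1 (53 kg) in truck 1; 147 kg remain.
Put P2 (128 kg) in truck 1; 19 kg remain.
Put P3 (40 kg) in truck 2; 160 kg remain.
Put P4 (45 kg) in truck 2; 115 kg remain.
Put P5 (18 kg) in truck 1; 1 kg remain.
Put P6 (150 kg) in truck 3; 50 kg remain.
Put P7 (135 kg) in truck 4; 65 kg remain.
Put P8 (131 kg) in truck 5; 69 kg remain.
Put P9 (112 kg) in truck 2; 3 kg remain.
Put P10 (46 kg) in truck 3; 4 kg remain.
Put P11 (133 kg) in truck 6; 67 kg remain.
Final trucks: [53,128,18] [40,45,112] [150,46] [135] [131] [133].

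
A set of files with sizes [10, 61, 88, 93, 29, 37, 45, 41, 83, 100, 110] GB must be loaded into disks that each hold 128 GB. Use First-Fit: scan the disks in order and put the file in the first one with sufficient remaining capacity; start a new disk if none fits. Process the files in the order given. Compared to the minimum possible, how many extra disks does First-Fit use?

1

First-Fit: [10,61,29] [88,37] [93] [45,41] [83] [100] [110] → 7 disks.
Total size 697 GB; any packing needs at least ⌈697/128⌉ = 6 disks.
An optimal packing achieves that bound: [110,10] [100] [93,29] [88,37] [83,45] [61,41] → 6 disks.
Excess: 7 − 6 = 1.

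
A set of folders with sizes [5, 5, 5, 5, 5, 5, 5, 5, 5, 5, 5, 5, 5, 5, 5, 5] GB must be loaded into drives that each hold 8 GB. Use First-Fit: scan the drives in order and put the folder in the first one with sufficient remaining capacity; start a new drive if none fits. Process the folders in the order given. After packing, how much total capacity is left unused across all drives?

5 GB → drive 1 (remaining 3 GB)
5 GB → drive 2 (remaining 3 GB)
5 GB → drive 3 (remaining 3 GB)
5 GB → drive 4 (remaining 3 GB)
5 GB → drive 5 (remaining 3 GB)
5 GB → drive 6 (remaining 3 GB)
5 GB → drive 7 (remaining 3 GB)
5 GB → drive 8 (remaining 3 GB)
5 GB → drive 9 (remaining 3 GB)
5 GB → drive 10 (remaining 3 GB)
5 GB → drive 11 (remaining 3 GB)
5 GB → drive 12 (remaining 3 GB)
5 GB → drive 13 (remaining 3 GB)
5 GB → drive 14 (remaining 3 GB)
5 GB → drive 15 (remaining 3 GB)
5 GB → drive 16 (remaining 3 GB)
16 drives × 8 GB = 128 GB; used 80 GB; unused 48 GB.

48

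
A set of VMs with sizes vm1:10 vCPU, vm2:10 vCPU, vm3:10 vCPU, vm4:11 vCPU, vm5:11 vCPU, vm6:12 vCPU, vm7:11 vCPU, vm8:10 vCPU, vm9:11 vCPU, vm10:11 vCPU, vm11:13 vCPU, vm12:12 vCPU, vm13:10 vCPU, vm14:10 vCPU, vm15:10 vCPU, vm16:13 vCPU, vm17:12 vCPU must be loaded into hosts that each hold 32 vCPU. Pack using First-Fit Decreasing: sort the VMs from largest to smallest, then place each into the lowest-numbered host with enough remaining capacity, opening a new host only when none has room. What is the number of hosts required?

Sorted descending: 13, 13, 12, 12, 12, 11, 11, 11, 11, 11, 10, 10, 10, 10, 10, 10, 10.
host 1: place 13 vCPU, 19 vCPU left
host 1: place 13 vCPU, 6 vCPU left
host 2: place 12 vCPU, 20 vCPU left
host 2: place 12 vCPU, 8 vCPU left
host 3: place 12 vCPU, 20 vCPU left
host 3: place 11 vCPU, 9 vCPU left
host 4: place 11 vCPU, 21 vCPU left
host 4: place 11 vCPU, 10 vCPU left
host 5: place 11 vCPU, 21 vCPU left
host 5: place 11 vCPU, 10 vCPU left
host 4: place 10 vCPU, 0 vCPU left
host 5: place 10 vCPU, 0 vCPU left
host 6: place 10 vCPU, 22 vCPU left
host 6: place 10 vCPU, 12 vCPU left
host 6: place 10 vCPU, 2 vCPU left
host 7: place 10 vCPU, 22 vCPU left
host 7: place 10 vCPU, 12 vCPU left

7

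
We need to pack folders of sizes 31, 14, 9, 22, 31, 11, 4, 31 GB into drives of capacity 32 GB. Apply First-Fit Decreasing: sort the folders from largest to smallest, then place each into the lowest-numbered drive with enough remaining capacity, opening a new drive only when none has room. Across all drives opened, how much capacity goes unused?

Sorted descending: 31, 31, 31, 22, 14, 11, 9, 4.
Put 31 GB in drive 1; 1 GB remain.
Put 31 GB in drive 2; 1 GB remain.
Put 31 GB in drive 3; 1 GB remain.
Put 22 GB in drive 4; 10 GB remain.
Put 14 GB in drive 5; 18 GB remain.
Put 11 GB in drive 5; 7 GB remain.
Put 9 GB in drive 4; 1 GB remain.
Put 4 GB in drive 5; 3 GB remain.
5 drives × 32 GB = 160 GB; used 153 GB; unused 7 GB.

7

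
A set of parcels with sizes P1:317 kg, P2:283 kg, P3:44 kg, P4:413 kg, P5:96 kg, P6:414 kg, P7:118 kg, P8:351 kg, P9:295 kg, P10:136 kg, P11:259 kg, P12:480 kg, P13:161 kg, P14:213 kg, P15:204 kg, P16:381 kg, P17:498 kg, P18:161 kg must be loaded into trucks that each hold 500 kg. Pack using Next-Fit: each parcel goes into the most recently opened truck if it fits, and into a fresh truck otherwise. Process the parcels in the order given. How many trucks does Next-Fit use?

P1 (317 kg) → truck 1 (remaining 183 kg)
P2 (283 kg) → truck 2 (remaining 217 kg)
P3 (44 kg) → truck 2 (remaining 173 kg)
P4 (413 kg) → truck 3 (remaining 87 kg)
P5 (96 kg) → truck 4 (remaining 404 kg)
P6 (414 kg) → truck 5 (remaining 86 kg)
P7 (118 kg) → truck 6 (remaining 382 kg)
P8 (351 kg) → truck 6 (remaining 31 kg)
P9 (295 kg) → truck 7 (remaining 205 kg)
P10 (136 kg) → truck 7 (remaining 69 kg)
P11 (259 kg) → truck 8 (remaining 241 kg)
P12 (480 kg) → truck 9 (remaining 20 kg)
P13 (161 kg) → truck 10 (remaining 339 kg)
P14 (213 kg) → truck 10 (remaining 126 kg)
P15 (204 kg) → truck 11 (remaining 296 kg)
P16 (381 kg) → truck 12 (remaining 119 kg)
P17 (498 kg) → truck 13 (remaining 2 kg)
P18 (161 kg) → truck 14 (remaining 339 kg)

14 trucks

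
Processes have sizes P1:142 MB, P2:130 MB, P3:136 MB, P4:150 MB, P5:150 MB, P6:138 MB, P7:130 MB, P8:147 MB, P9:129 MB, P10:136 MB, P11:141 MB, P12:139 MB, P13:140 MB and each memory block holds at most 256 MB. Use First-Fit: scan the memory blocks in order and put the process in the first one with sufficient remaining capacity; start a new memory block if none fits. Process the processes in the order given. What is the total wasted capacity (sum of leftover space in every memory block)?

memory block 1: place P1 (142 MB), 114 MB left
memory block 2: place P2 (130 MB), 126 MB left
memory block 3: place P3 (136 MB), 120 MB left
memory block 4: place P4 (150 MB), 106 MB left
memory block 5: place P5 (150 MB), 106 MB left
memory block 6: place P6 (138 MB), 118 MB left
memory block 7: place P7 (130 MB), 126 MB left
memory block 8: place P8 (147 MB), 109 MB left
memory block 9: place P9 (129 MB), 127 MB left
memory block 10: place P10 (136 MB), 120 MB left
memory block 11: place P11 (141 MB), 115 MB left
memory block 12: place P12 (139 MB), 117 MB left
memory block 13: place P13 (140 MB), 116 MB left
13 memory blocks × 256 MB = 3328 MB; used 1808 MB; unused 1520 MB.

1520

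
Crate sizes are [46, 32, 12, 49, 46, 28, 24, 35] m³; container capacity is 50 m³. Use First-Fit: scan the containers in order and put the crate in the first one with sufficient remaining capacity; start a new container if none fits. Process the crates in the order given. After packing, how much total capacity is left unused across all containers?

46 m³ → container 1 (remaining 4 m³)
32 m³ → container 2 (remaining 18 m³)
12 m³ → container 2 (remaining 6 m³)
49 m³ → container 3 (remaining 1 m³)
46 m³ → container 4 (remaining 4 m³)
28 m³ → container 5 (remaining 22 m³)
24 m³ → container 6 (remaining 26 m³)
35 m³ → container 7 (remaining 15 m³)
7 containers × 50 m³ = 350 m³; used 272 m³; unused 78 m³.

78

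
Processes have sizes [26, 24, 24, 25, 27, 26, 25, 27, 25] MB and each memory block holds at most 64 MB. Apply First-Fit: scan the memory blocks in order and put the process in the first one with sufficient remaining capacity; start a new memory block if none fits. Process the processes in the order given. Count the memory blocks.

memory block 1: place 26 MB, 38 MB left
memory block 1: place 24 MB, 14 MB left
memory block 2: place 24 MB, 40 MB left
memory block 2: place 25 MB, 15 MB left
memory block 3: place 27 MB, 37 MB left
memory block 3: place 26 MB, 11 MB left
memory block 4: place 25 MB, 39 MB left
memory block 4: place 27 MB, 12 MB left
memory block 5: place 25 MB, 39 MB left

5 memory blocks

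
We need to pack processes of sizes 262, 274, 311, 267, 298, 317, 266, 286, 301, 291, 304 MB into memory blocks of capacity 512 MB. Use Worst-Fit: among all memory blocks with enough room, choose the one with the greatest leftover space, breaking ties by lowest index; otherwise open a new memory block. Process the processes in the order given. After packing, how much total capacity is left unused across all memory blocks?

262 MB → memory block 1 (remaining 250 MB)
274 MB → memory block 2 (remaining 238 MB)
311 MB → memory block 3 (remaining 201 MB)
267 MB → memory block 4 (remaining 245 MB)
298 MB → memory block 5 (remaining 214 MB)
317 MB → memory block 6 (remaining 195 MB)
266 MB → memory block 7 (remaining 246 MB)
286 MB → memory block 8 (remaining 226 MB)
301 MB → memory block 9 (remaining 211 MB)
291 MB → memory block 10 (remaining 221 MB)
304 MB → memory block 11 (remaining 208 MB)
11 memory blocks × 512 MB = 5632 MB; used 3177 MB; unused 2455 MB.

2455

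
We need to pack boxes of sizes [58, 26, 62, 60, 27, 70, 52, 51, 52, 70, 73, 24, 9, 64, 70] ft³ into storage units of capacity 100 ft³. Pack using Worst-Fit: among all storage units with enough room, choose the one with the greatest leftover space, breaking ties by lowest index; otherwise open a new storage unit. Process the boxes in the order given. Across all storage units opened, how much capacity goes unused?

storage unit 1: place 58 ft³, 42 ft³ left
storage unit 1: place 26 ft³, 16 ft³ left
storage unit 2: place 62 ft³, 38 ft³ left
storage unit 3: place 60 ft³, 40 ft³ left
storage unit 3: place 27 ft³, 13 ft³ left
storage unit 4: place 70 ft³, 30 ft³ left
storage unit 5: place 52 ft³, 48 ft³ left
storage unit 6: place 51 ft³, 49 ft³ left
storage unit 7: place 52 ft³, 48 ft³ left
storage unit 8: place 70 ft³, 30 ft³ left
storage unit 9: place 73 ft³, 27 ft³ left
storage unit 6: place 24 ft³, 25 ft³ left
storage unit 5: place 9 ft³, 39 ft³ left
storage unit 10: place 64 ft³, 36 ft³ left
storage unit 11: place 70 ft³, 30 ft³ left
11 storage units × 100 ft³ = 1100 ft³; used 768 ft³; unused 332 ft³.

332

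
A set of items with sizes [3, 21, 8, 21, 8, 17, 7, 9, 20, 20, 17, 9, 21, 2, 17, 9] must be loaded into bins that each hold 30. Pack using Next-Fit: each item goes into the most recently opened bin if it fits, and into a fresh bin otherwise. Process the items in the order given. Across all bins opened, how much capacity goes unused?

Put 3 in bin 1; 27 remain.
Put 21 in bin 1; 6 remain.
Put 8 in bin 2; 22 remain.
Put 21 in bin 2; 1 remain.
Put 8 in bin 3; 22 remain.
Put 17 in bin 3; 5 remain.
Put 7 in bin 4; 23 remain.
Put 9 in bin 4; 14 remain.
Put 20 in bin 5; 10 remain.
Put 20 in bin 6; 10 remain.
Put 17 in bin 7; 13 remain.
Put 9 in bin 7; 4 remain.
Put 21 in bin 8; 9 remain.
Put 2 in bin 8; 7 remain.
Put 17 in bin 9; 13 remain.
Put 9 in bin 9; 4 remain.
9 bins × 30 = 270; used 209; unused 61.

61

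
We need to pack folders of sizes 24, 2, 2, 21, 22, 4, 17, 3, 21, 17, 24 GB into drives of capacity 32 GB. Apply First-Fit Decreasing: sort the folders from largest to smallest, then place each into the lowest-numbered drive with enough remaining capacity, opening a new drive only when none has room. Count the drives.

Sorted descending: 24, 24, 22, 21, 21, 17, 17, 4, 3, 2, 2.
drive 1: place 24 GB, 8 GB left
drive 2: place 24 GB, 8 GB left
drive 3: place 22 GB, 10 GB left
drive 4: place 21 GB, 11 GB left
drive 5: place 21 GB, 11 GB left
drive 6: place 17 GB, 15 GB left
drive 7: place 17 GB, 15 GB left
drive 1: place 4 GB, 4 GB left
drive 1: place 3 GB, 1 GB left
drive 2: place 2 GB, 6 GB left
drive 2: place 2 GB, 4 GB left

7 drives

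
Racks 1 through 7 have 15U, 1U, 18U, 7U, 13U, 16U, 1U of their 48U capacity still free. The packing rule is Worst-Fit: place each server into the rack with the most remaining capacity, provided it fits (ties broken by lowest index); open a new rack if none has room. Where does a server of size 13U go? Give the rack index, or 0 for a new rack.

Racks with room: rack 1 (15U), rack 3 (18U), rack 5 (13U), rack 6 (16U).
Most room is rack 3 with 18U free.

3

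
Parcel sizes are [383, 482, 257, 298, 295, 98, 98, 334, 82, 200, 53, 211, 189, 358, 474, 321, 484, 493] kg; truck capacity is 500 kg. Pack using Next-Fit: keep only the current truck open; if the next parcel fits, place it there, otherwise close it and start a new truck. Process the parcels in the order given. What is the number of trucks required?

13

Put 383 kg in truck 1; 117 kg remain.
Put 482 kg in truck 2; 18 kg remain.
Put 257 kg in truck 3; 243 kg remain.
Put 298 kg in truck 4; 202 kg remain.
Put 295 kg in truck 5; 205 kg remain.
Put 98 kg in truck 5; 107 kg remain.
Put 98 kg in truck 5; 9 kg remain.
Put 334 kg in truck 6; 166 kg remain.
Put 82 kg in truck 6; 84 kg remain.
Put 200 kg in truck 7; 300 kg remain.
Put 53 kg in truck 7; 247 kg remain.
Put 211 kg in truck 7; 36 kg remain.
Put 189 kg in truck 8; 311 kg remain.
Put 358 kg in truck 9; 142 kg remain.
Put 474 kg in truck 10; 26 kg remain.
Put 321 kg in truck 11; 179 kg remain.
Put 484 kg in truck 12; 16 kg remain.
Put 493 kg in truck 13; 7 kg remain.
Final trucks: [383] [482] [257] [298] [295,98,98] [334,82] [200,53,211] [189] [358] [474] [321] [484] [493].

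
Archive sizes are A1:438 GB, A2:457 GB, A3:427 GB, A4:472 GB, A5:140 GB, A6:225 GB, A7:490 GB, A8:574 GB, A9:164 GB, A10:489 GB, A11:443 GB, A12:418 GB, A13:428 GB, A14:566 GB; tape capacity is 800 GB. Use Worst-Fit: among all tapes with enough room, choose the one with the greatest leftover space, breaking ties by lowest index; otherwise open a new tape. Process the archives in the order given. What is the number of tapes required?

11 tapes

Put A1 (438 GB) in tape 1; 362 GB remain.
Put A2 (457 GB) in tape 2; 343 GB remain.
Put A3 (427 GB) in tape 3; 373 GB remain.
Put A4 (472 GB) in tape 4; 328 GB remain.
Put A5 (140 GB) in tape 3; 233 GB remain.
Put A6 (225 GB) in tape 1; 137 GB remain.
Put A7 (490 GB) in tape 5; 310 GB remain.
Put A8 (574 GB) in tape 6; 226 GB remain.
Put A9 (164 GB) in tape 2; 179 GB remain.
Put A10 (489 GB) in tape 7; 311 GB remain.
Put A11 (443 GB) in tape 8; 357 GB remain.
Put A12 (418 GB) in tape 9; 382 GB remain.
Put A13 (428 GB) in tape 10; 372 GB remain.
Put A14 (566 GB) in tape 11; 234 GB remain.
Final tapes: [438,225] [457,164] [427,140] [472] [490] [574] [489] [443] [418] [428] [566].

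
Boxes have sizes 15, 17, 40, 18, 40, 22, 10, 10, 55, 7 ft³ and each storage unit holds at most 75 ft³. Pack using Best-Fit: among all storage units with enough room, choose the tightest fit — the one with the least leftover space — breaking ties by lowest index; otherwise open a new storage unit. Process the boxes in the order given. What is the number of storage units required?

4 storage units

storage unit 1: place 15 ft³, 60 ft³ left
storage unit 1: place 17 ft³, 43 ft³ left
storage unit 1: place 40 ft³, 3 ft³ left
storage unit 2: place 18 ft³, 57 ft³ left
storage unit 2: place 40 ft³, 17 ft³ left
storage unit 3: place 22 ft³, 53 ft³ left
storage unit 2: place 10 ft³, 7 ft³ left
storage unit 3: place 10 ft³, 43 ft³ left
storage unit 4: place 55 ft³, 20 ft³ left
storage unit 2: place 7 ft³, 0 ft³ left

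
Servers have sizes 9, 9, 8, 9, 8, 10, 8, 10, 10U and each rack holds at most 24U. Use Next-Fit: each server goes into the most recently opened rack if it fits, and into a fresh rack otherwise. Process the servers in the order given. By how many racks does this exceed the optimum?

1

Next-Fit: [9,9] [8,9] [8,10] [8,10] [10] → 5 racks.
Total size 81U; any packing needs at least ⌈81/24⌉ = 4 racks.
An optimal packing achieves that bound: [10,10] [10,9] [9,9] [8,8,8] → 4 racks.
Excess: 5 − 4 = 1.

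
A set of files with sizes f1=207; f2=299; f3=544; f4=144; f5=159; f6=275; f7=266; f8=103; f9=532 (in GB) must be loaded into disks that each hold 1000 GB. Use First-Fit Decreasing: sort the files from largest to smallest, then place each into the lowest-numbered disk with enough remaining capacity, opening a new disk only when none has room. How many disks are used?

Sorted descending: 544, 532, 299, 275, 266, 207, 159, 144, 103.
Put 544 GB in disk 1; 456 GB remain.
Put 532 GB in disk 2; 468 GB remain.
Put 299 GB in disk 1; 157 GB remain.
Put 275 GB in disk 2; 193 GB remain.
Put 266 GB in disk 3; 734 GB remain.
Put 207 GB in disk 3; 527 GB remain.
Put 159 GB in disk 2; 34 GB remain.
Put 144 GB in disk 1; 13 GB remain.
Put 103 GB in disk 3; 424 GB remain.
Final disks: [544,299,144] [532,275,159] [266,207,103].

3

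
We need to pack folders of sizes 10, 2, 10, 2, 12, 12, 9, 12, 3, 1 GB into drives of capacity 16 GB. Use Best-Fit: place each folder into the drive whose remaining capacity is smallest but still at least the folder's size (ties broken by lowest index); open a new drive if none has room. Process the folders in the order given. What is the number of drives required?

drive 1: place 10 GB, 6 GB left
drive 1: place 2 GB, 4 GB left
drive 2: place 10 GB, 6 GB left
drive 1: place 2 GB, 2 GB left
drive 3: place 12 GB, 4 GB left
drive 4: place 12 GB, 4 GB left
drive 5: place 9 GB, 7 GB left
drive 6: place 12 GB, 4 GB left
drive 3: place 3 GB, 1 GB left
drive 3: place 1 GB, 0 GB left

6 drives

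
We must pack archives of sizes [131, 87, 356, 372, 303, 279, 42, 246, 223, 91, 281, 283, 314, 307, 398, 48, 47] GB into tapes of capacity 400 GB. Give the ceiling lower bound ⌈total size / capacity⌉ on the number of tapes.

Total size = 131 + 87 + 356 + 372 + 303 + 279 + 42 + 246 + 223 + 91 + 281 + 283 + 314 + 307 + 398 + 48 + 47 = 3808 GB.
⌈3808 / 400⌉ = 10.

10 tapes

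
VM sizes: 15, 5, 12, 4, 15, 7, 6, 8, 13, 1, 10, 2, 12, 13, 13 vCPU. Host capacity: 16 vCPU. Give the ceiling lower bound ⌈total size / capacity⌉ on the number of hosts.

Total size = 15 + 5 + 12 + 4 + 15 + 7 + 6 + 8 + 13 + 1 + 10 + 2 + 12 + 13 + 13 = 136 vCPU.
⌈136 / 16⌉ = 9.

9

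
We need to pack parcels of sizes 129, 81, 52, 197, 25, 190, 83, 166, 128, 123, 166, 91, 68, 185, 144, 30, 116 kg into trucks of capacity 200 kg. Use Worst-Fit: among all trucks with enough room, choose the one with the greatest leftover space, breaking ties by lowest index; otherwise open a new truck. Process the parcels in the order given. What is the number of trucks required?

129 kg → truck 1 (remaining 71 kg)
81 kg → truck 2 (remaining 119 kg)
52 kg → truck 2 (remaining 67 kg)
197 kg → truck 3 (remaining 3 kg)
25 kg → truck 1 (remaining 46 kg)
190 kg → truck 4 (remaining 10 kg)
83 kg → truck 5 (remaining 117 kg)
166 kg → truck 6 (remaining 34 kg)
128 kg → truck 7 (remaining 72 kg)
123 kg → truck 8 (remaining 77 kg)
166 kg → truck 9 (remaining 34 kg)
91 kg → truck 5 (remaining 26 kg)
68 kg → truck 8 (remaining 9 kg)
185 kg → truck 10 (remaining 15 kg)
144 kg → truck 11 (remaining 56 kg)
30 kg → truck 7 (remaining 42 kg)
116 kg → truck 12 (remaining 84 kg)

12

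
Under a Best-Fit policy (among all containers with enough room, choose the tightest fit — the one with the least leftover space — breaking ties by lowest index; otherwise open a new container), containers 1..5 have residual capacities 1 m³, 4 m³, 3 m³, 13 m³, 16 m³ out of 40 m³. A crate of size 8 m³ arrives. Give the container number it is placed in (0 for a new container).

Containers with room: container 4 (13 m³), container 5 (16 m³).
Tightest fit is container 4 with 13 m³ free.

4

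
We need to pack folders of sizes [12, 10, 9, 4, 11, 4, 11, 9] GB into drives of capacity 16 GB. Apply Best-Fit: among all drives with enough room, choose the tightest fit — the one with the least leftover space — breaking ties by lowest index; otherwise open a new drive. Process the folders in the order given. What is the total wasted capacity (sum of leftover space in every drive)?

12 GB → drive 1 (remaining 4 GB)
10 GB → drive 2 (remaining 6 GB)
9 GB → drive 3 (remaining 7 GB)
4 GB → drive 1 (remaining 0 GB)
11 GB → drive 4 (remaining 5 GB)
4 GB → drive 4 (remaining 1 GB)
11 GB → drive 5 (remaining 5 GB)
9 GB → drive 6 (remaining 7 GB)
6 drives × 16 GB = 96 GB; used 70 GB; unused 26 GB.

26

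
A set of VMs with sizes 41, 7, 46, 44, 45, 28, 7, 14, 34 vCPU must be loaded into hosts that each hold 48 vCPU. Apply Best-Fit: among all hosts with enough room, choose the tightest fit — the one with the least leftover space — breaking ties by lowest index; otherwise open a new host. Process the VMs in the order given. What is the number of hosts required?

6

41 vCPU → host 1 (remaining 7 vCPU)
7 vCPU → host 1 (remaining 0 vCPU)
46 vCPU → host 2 (remaining 2 vCPU)
44 vCPU → host 3 (remaining 4 vCPU)
45 vCPU → host 4 (remaining 3 vCPU)
28 vCPU → host 5 (remaining 20 vCPU)
7 vCPU → host 5 (remaining 13 vCPU)
14 vCPU → host 6 (remaining 34 vCPU)
34 vCPU → host 6 (remaining 0 vCPU)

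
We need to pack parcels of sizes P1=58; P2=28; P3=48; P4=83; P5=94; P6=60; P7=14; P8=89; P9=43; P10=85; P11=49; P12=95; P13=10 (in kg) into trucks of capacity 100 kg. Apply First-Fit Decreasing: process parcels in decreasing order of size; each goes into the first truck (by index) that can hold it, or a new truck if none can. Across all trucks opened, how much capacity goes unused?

Sorted descending: 95, 94, 89, 85, 83, 60, 58, 49, 48, 43, 28, 14, 10.
truck 1: place 95 kg, 5 kg left
truck 2: place 94 kg, 6 kg left
truck 3: place 89 kg, 11 kg left
truck 4: place 85 kg, 15 kg left
truck 5: place 83 kg, 17 kg left
truck 6: place 60 kg, 40 kg left
truck 7: place 58 kg, 42 kg left
truck 8: place 49 kg, 51 kg left
truck 8: place 48 kg, 3 kg left
truck 9: place 43 kg, 57 kg left
truck 6: place 28 kg, 12 kg left
truck 4: place 14 kg, 1 kg left
truck 3: place 10 kg, 1 kg left
9 trucks × 100 kg = 900 kg; used 756 kg; unused 144 kg.

144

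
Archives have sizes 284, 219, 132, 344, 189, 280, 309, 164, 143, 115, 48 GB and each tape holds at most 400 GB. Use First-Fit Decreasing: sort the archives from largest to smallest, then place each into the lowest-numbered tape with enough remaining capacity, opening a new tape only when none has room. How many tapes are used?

Sorted descending: 344, 309, 284, 280, 219, 189, 164, 143, 132, 115, 48.
344 GB → tape 1 (remaining 56 GB)
309 GB → tape 2 (remaining 91 GB)
284 GB → tape 3 (remaining 116 GB)
280 GB → tape 4 (remaining 120 GB)
219 GB → tape 5 (remaining 181 GB)
189 GB → tape 6 (remaining 211 GB)
164 GB → tape 5 (remaining 17 GB)
143 GB → tape 6 (remaining 68 GB)
132 GB → tape 7 (remaining 268 GB)
115 GB → tape 3 (remaining 1 GB)
48 GB → tape 1 (remaining 8 GB)

7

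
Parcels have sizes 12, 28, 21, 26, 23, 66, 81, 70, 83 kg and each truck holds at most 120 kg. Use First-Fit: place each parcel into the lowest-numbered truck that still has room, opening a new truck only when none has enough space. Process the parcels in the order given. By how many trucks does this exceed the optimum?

First-Fit: [12,28,21,26,23] [66] [81] [70] [83] → 5 trucks.
Total size 410 kg; any packing needs at least ⌈410/120⌉ = 4 trucks.
An optimal packing achieves that bound: [83,28] [81,26,12] [70,23,21] [66] → 4 trucks.
Excess: 5 − 4 = 1.

1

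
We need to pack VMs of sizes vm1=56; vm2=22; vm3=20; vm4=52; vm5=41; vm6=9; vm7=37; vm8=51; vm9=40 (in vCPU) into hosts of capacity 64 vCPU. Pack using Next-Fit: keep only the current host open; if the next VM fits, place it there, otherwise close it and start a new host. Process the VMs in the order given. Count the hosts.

host 1: place vm1 (56 vCPU), 8 vCPU left
host 2: place vm2 (22 vCPU), 42 vCPU left
host 2: place vm3 (20 vCPU), 22 vCPU left
host 3: place vm4 (52 vCPU), 12 vCPU left
host 4: place vm5 (41 vCPU), 23 vCPU left
host 4: place vm6 (9 vCPU), 14 vCPU left
host 5: place vm7 (37 vCPU), 27 vCPU left
host 6: place vm8 (51 vCPU), 13 vCPU left
host 7: place vm9 (40 vCPU), 24 vCPU left
Final hosts: [56] [22,20] [52] [41,9] [37] [51] [40].

7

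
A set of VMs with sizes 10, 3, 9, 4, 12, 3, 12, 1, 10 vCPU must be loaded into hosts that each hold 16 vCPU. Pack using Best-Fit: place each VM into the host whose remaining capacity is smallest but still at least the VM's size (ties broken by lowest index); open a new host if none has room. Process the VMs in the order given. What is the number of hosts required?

10 vCPU → host 1 (remaining 6 vCPU)
3 vCPU → host 1 (remaining 3 vCPU)
9 vCPU → host 2 (remaining 7 vCPU)
4 vCPU → host 2 (remaining 3 vCPU)
12 vCPU → host 3 (remaining 4 vCPU)
3 vCPU → host 1 (remaining 0 vCPU)
12 vCPU → host 4 (remaining 4 vCPU)
1 vCPU → host 2 (remaining 2 vCPU)
10 vCPU → host 5 (remaining 6 vCPU)
Final hosts: [10,3,3] [9,4,1] [12] [12] [10].

5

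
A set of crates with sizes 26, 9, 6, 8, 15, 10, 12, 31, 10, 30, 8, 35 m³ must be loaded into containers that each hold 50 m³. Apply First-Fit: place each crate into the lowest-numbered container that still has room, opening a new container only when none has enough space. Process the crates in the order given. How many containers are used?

5

container 1: place 26 m³, 24 m³ left
container 1: place 9 m³, 15 m³ left
container 1: place 6 m³, 9 m³ left
container 1: place 8 m³, 1 m³ left
container 2: place 15 m³, 35 m³ left
container 2: place 10 m³, 25 m³ left
container 2: place 12 m³, 13 m³ left
container 3: place 31 m³, 19 m³ left
container 2: place 10 m³, 3 m³ left
container 4: place 30 m³, 20 m³ left
container 3: place 8 m³, 11 m³ left
container 5: place 35 m³, 15 m³ left
Final containers: [26,9,6,8] [15,10,12,10] [31,8] [30] [35].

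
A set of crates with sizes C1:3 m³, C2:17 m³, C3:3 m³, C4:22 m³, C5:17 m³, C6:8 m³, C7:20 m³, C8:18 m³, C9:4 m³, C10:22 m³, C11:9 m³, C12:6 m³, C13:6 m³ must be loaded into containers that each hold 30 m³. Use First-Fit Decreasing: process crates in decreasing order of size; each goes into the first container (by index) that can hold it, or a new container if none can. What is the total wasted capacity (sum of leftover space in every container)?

Sorted descending: 22, 22, 20, 18, 17, 17, 9, 8, 6, 6, 4, 3, 3.
Put 22 m³ in container 1; 8 m³ remain.
Put 22 m³ in container 2; 8 m³ remain.
Put 20 m³ in container 3; 10 m³ remain.
Put 18 m³ in container 4; 12 m³ remain.
Put 17 m³ in container 5; 13 m³ remain.
Put 17 m³ in container 6; 13 m³ remain.
Put 9 m³ in container 3; 1 m³ remain.
Put 8 m³ in container 1; 0 m³ remain.
Put 6 m³ in container 2; 2 m³ remain.
Put 6 m³ in container 4; 6 m³ remain.
Put 4 m³ in container 4; 2 m³ remain.
Put 3 m³ in container 5; 10 m³ remain.
Put 3 m³ in container 5; 7 m³ remain.
6 containers × 30 m³ = 180 m³; used 155 m³; unused 25 m³.

25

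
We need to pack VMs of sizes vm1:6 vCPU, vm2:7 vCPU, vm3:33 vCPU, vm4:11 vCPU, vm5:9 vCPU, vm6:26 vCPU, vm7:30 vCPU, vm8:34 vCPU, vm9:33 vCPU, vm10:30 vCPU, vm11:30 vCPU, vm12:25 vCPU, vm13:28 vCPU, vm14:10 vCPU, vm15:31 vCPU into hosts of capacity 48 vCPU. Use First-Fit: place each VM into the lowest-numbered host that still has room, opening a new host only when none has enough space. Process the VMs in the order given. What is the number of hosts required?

10

host 1: place vm1 (6 vCPU), 42 vCPU left
host 1: place vm2 (7 vCPU), 35 vCPU left
host 1: place vm3 (33 vCPU), 2 vCPU left
host 2: place vm4 (11 vCPU), 37 vCPU left
host 2: place vm5 (9 vCPU), 28 vCPU left
host 2: place vm6 (26 vCPU), 2 vCPU left
host 3: place vm7 (30 vCPU), 18 vCPU left
host 4: place vm8 (34 vCPU), 14 vCPU left
host 5: place vm9 (33 vCPU), 15 vCPU left
host 6: place vm10 (30 vCPU), 18 vCPU left
host 7: place vm11 (30 vCPU), 18 vCPU left
host 8: place vm12 (25 vCPU), 23 vCPU left
host 9: place vm13 (28 vCPU), 20 vCPU left
host 3: place vm14 (10 vCPU), 8 vCPU left
host 10: place vm15 (31 vCPU), 17 vCPU left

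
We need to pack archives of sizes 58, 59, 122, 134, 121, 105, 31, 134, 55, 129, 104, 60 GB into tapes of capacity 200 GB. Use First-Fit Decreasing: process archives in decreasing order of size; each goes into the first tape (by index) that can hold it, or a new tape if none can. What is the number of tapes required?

Sorted descending: 134, 134, 129, 122, 121, 105, 104, 60, 59, 58, 55, 31.
tape 1: place 134 GB, 66 GB left
tape 2: place 134 GB, 66 GB left
tape 3: place 129 GB, 71 GB left
tape 4: place 122 GB, 78 GB left
tape 5: place 121 GB, 79 GB left
tape 6: place 105 GB, 95 GB left
tape 7: place 104 GB, 96 GB left
tape 1: place 60 GB, 6 GB left
tape 2: place 59 GB, 7 GB left
tape 3: place 58 GB, 13 GB left
tape 4: place 55 GB, 23 GB left
tape 5: place 31 GB, 48 GB left

7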